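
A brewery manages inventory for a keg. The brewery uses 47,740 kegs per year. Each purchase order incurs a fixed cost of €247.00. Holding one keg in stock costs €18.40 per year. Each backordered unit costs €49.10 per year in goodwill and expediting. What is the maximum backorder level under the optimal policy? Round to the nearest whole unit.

S* ≈ 362 kegs

With planned backorders, Q* = √(2DS/H) · √((H+B)/B).
√(2DS/H) = √(2 × 47,740 × 247 / 18.4) = 1132.129.
√((H+B)/B) = √((18.4+49.1)/49.1) = 1.1725.
Q* ≈ 1327.416.
S* = Q* · H/(H+B) = 1327.416 × 18.4/67.5 ≈ 361.844.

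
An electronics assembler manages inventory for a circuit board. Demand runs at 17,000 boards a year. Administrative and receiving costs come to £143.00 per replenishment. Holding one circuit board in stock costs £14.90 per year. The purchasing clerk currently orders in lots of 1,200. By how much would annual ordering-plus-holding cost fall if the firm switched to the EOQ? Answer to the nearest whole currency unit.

EOQ = √(2DS/H) = √(2 × 17,000 × 143 / 14.9) ≈ 571.23.
Cost at Q* = (D/Q*)S + (Q*/2)H = √(2DSH) ≈ £8,511.39.
Cost at Q = 1,200: (17,000/1,200)×143 + (1,200/2)×14.9 = £2,025.83 + £8,940.00 = £10,965.83.
Excess = £10,965.83 − £8,511.39 = £2,454.44.

Extra cost ≈ £2,454 per year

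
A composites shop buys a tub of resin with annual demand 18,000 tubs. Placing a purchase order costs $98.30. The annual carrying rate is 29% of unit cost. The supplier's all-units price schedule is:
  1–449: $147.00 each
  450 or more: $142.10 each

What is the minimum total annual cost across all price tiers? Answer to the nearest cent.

Holding cost per unit per year at price C is H = 0.29·C.
Evaluate total cost at each tier's feasible EOQ or, if the EOQ is below the tier, at the tier's minimum quantity.
EOQ at $147.00 = 288.1 (feasible in tier 1): TC = 18,000×$147.00 + (18,000/288.1)×98.3 + (288.1/2)×0.29×$147.00 = $2,658,282.47.
EOQ at $142.10 = 293.0 < 450, so use break Q=450: TC = 18,000×$142.10 + (18,000/450.0)×98.3 + (450.0/2)×0.29×$142.10 = $2,571,004.02.
Lowest total cost among the candidates is at Q = 450.0.

TC* ≈ $2,571,004.02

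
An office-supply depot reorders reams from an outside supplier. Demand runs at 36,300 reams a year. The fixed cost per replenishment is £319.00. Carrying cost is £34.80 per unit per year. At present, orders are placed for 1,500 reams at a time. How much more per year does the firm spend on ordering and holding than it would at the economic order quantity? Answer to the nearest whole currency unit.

EOQ = √(2DS/H) = √(2 × 36,300 × 319 / 34.8) ≈ 815.78.
Cost at Q* = (D/Q*)S + (Q*/2)H = √(2DSH) ≈ £28,389.21.
Cost at Q = 1,500: (36,300/1,500)×319 + (1,500/2)×34.8 = £7,719.80 + £26,100.00 = £33,819.80.
Excess = £33,819.80 − £28,389.21 = £5,430.59.

Extra cost ≈ £5,431 per year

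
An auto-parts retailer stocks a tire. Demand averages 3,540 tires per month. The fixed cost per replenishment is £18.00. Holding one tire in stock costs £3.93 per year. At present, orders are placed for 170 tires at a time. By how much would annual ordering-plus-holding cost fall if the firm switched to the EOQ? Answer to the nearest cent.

Extra cost ≈ £2,380.39 per year

Annual demand D = 3,540 × 12 = 42,480.
EOQ = √(2DS/H) = √(2 × 42,480 × 18 / 3.93) ≈ 623.80.
Cost at Q* = (D/Q*)S + (Q*/2)H = √(2DSH) ≈ £2,451.54.
Cost at Q = 170: (42,480/170)×18 + (170/2)×3.93 = £4,497.88 + £334.05 = £4,831.93.
Excess = £4,831.93 − £2,451.54 = £2,380.39.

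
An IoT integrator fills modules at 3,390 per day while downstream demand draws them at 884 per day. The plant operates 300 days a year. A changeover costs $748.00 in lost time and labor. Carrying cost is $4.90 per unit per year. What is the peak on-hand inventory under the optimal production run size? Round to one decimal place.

I_max ≈ 7,736.5 modules

Annual demand D = 884 × 300 = 265,200.
Production build-up factor (1 − d/p) = 1 − 884/3,390 = 0.7392.
Q* = √(2DS / (H(1 − d/p))) = √(2 × 265,200 × 748 / (4.9 × 0.7392)).
= √(396,739,200 / 3.6222) ≈ 10465.593.
Maximum inventory = Q*(1 − d/p) = 10465.593 × 0.7392 ≈ 7736.512.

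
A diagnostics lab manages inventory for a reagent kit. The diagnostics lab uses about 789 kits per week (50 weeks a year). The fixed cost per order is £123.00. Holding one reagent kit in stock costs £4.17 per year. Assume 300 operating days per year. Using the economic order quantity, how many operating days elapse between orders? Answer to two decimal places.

Annual demand D = 789 × 50 = 39,450.
EOQ = √(2DS/H) = √(2 × 39,450 × 123 / 4.17) ≈ 1525.54.
Cycle time = Q*/D × 300 = 1525.54 / 39,450 × 300 ≈ 11.601 days.

T ≈ 11.60 days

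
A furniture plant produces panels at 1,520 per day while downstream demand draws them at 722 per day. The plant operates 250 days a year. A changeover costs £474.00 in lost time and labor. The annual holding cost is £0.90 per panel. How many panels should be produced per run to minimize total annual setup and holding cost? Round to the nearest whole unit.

Q* ≈ 19,030 panels

Annual demand D = 722 × 250 = 180,500.
Production build-up factor (1 − d/p) = 1 − 722/1,520 = 0.5250.
Q* = √(2DS / (H(1 − d/p))) = √(2 × 180,500 × 474 / (0.9 × 0.5250)).
= √(171,114,000 / 0.4725) ≈ 19030.135.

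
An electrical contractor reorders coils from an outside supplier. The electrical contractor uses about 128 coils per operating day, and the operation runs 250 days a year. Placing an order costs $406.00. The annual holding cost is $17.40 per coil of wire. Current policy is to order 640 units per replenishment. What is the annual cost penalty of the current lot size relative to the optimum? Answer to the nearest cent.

Extra cost ≈ $4,604.85 per year

Annual demand D = 128 × 250 = 32,000.
EOQ = √(2DS/H) = √(2 × 32,000 × 406 / 17.4) ≈ 1222.02.
Cost at Q* = (D/Q*)S + (Q*/2)H = √(2DSH) ≈ $21,263.15.
Cost at Q = 640: (32,000/640)×406 + (640/2)×17.4 = $20,300.00 + $5,568.00 = $25,868.00.
Excess = $25,868.00 − $21,263.15 = $4,604.85.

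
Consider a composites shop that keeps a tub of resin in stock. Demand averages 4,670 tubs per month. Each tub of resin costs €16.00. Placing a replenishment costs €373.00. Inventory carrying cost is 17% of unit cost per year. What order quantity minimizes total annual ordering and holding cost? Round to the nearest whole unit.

Q* ≈ 3,920 tubs

Annual demand D = 4,670 × 12 = 56,040.
Holding cost H = 0.17 × €16.00 = €2.7200 per unit per year.
EOQ = √(2DS / H) = √(2 × 56,040 × 373 / 2.72).
= √(41,805,840 / 2.72) = √15,369,794.1176 ≈ 3920.433.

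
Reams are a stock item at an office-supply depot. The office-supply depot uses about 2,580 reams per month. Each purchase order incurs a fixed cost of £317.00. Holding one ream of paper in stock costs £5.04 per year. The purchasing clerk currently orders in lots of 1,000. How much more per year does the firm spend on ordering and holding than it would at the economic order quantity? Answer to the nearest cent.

Annual demand D = 2,580 × 12 = 30,960.
EOQ = √(2DS/H) = √(2 × 30,960 × 317 / 5.04) ≈ 1973.47.
Cost at Q* = (D/Q*)S + (Q*/2)H = √(2DSH) ≈ £9,946.27.
Cost at Q = 1,000: (30,960/1,000)×317 + (1,000/2)×5.04 = £9,814.32 + £2,520.00 = £12,334.32.
Excess = £12,334.32 − £9,946.27 = £2,388.05.

Extra cost ≈ £2,388.05 per year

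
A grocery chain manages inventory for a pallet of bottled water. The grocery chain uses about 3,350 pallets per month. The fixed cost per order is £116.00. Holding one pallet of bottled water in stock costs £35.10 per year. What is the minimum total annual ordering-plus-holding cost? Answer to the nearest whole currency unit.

TC* ≈ £18,093

Annual demand D = 3,350 × 12 = 40,200.
Q* = √(2DS/H) = √(2 × 40,200 × 116 / 35.1) ≈ 515.47.
At the optimum the two cost components are equal, so total cost = 2·(Q*/2)H = Q*·H.
Minimum total = √(2DSH) = √(2 × 40,200 × 116 × 35.1) ≈ 18093.000.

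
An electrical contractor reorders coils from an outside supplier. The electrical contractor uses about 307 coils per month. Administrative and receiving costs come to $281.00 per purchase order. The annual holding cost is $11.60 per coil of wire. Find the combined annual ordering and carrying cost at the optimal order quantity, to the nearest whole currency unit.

Annual demand D = 307 × 12 = 3,684.
Q* = √(2DS/H) = √(2 × 3,684 × 281 / 11.6) ≈ 422.47.
At the optimum the two cost components are equal, so total cost = 2·(Q*/2)H = Q*·H.
Minimum total = √(2DSH) = √(2 × 3,684 × 281 × 11.6) ≈ 4900.687.

TC* ≈ $4,901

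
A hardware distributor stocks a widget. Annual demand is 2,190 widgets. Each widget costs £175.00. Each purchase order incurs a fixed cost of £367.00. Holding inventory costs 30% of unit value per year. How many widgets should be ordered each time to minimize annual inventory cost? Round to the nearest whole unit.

Q* ≈ 175 widgets

Holding cost H = 0.30 × £175.00 = £52.5000 per unit per year.
EOQ = √(2DS / H) = √(2 × 2,190 × 367 / 52.5).
= √(1,607,460 / 52.5) = √30,618.2857 ≈ 174.981.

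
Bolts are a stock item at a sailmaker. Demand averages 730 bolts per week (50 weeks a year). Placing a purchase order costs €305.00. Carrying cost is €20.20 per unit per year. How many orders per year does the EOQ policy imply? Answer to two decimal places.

N ≈ 34.77 orders per year

Annual demand D = 730 × 50 = 36,500.
EOQ = √(2DS/H) = √(2 × 36,500 × 305 / 20.2) ≈ 1049.87.
Orders per year = D / Q* = 36,500 / 1049.87 ≈ 34.766.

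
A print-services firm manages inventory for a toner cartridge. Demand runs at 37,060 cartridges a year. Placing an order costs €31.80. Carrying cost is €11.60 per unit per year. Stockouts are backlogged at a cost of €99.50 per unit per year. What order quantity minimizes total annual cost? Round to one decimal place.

With planned backorders, Q* = √(2DS/H) · √((H+B)/B).
√(2DS/H) = √(2 × 37,060 × 31.8 / 11.6) = 450.767.
√((H+B)/B) = √((11.6+99.5)/99.5) = 1.0567.
Q* ≈ 476.319.

Q* ≈ 476.3 cartridges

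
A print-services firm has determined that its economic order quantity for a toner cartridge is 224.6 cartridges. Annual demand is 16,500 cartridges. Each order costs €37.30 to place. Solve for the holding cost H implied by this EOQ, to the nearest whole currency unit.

H ≈ €24

The basic EOQ model gives Q* = √(2DS/H); rearrange for the unknown.
From Q* = √(2DS/H): H = 2DS / Q*² = 2 × 16,500 × 37.3 / 224.6² = 24.4008.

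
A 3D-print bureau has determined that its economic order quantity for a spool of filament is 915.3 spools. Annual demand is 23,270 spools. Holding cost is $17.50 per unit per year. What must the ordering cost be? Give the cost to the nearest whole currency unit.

S ≈ $315

The basic EOQ model gives Q* = √(2DS/H); rearrange for the unknown.
From Q* = √(2DS/H): S = Q*²H / (2D) = 915.3² × 17.5 / (2 × 23,270) = 315.0203.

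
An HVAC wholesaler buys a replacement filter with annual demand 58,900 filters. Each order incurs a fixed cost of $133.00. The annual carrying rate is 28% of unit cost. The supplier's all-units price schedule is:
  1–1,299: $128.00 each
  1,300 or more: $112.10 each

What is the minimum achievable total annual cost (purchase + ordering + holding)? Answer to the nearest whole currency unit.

TC* ≈ $6,629,118

Holding cost per unit per year at price C is H = 0.28·C.
Evaluate total cost at each tier's feasible EOQ or, if the EOQ is below the tier, at the tier's minimum quantity.
EOQ at $128.00 = 661.2 (feasible in tier 1): TC = 58,900×$128.00 + (58,900/661.2)×133 + (661.2/2)×0.28×$128.00 = $7,562,896.41.
EOQ at $112.10 = 706.5 < 1300, so use break Q=1300: TC = 58,900×$112.10 + (58,900/1300.0)×133 + (1300.0/2)×0.28×$112.10 = $6,629,118.12.
Lowest total cost among the candidates is at Q = 1300.0.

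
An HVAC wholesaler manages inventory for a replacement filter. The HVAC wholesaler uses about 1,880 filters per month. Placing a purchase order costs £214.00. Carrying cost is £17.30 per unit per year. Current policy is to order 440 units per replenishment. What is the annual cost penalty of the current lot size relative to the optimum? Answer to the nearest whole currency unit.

Annual demand D = 1,880 × 12 = 22,560.
EOQ = √(2DS/H) = √(2 × 22,560 × 214 / 17.3) ≈ 747.08.
Cost at Q* = (D/Q*)S + (Q*/2)H = √(2DSH) ≈ £12,924.52.
Cost at Q = 440: (22,560/440)×214 + (440/2)×17.3 = £10,972.36 + £3,806.00 = £14,778.36.
Excess = £14,778.36 − £12,924.52 = £1,853.84.

Extra cost ≈ £1,854 per year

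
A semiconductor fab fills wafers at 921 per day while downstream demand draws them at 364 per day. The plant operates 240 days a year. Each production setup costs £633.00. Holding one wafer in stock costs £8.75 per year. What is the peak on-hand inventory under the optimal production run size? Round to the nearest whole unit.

I_max ≈ 2,765 wafers

Annual demand D = 364 × 240 = 87,360.
Production build-up factor (1 − d/p) = 1 − 364/921 = 0.6048.
Q* = √(2DS / (H(1 − d/p))) = √(2 × 87,360 × 633 / (8.75 × 0.6048)).
= √(110,597,760 / 5.2918) ≈ 4571.633.
Maximum inventory = Q*(1 − d/p) = 4571.633 × 0.6048 ≈ 2764.820.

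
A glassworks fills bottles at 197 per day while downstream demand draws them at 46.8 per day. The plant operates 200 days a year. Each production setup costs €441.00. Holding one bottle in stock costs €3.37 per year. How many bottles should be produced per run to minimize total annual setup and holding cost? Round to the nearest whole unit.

Q* ≈ 1,792 bottles

Annual demand D = 46.8 × 200 = 9,360.
Production build-up factor (1 − d/p) = 1 − 46.8/197 = 0.7624.
Q* = √(2DS / (H(1 − d/p))) = √(2 × 9,360 × 441 / (3.37 × 0.7624)).
= √(8,255,520 / 2.5694) ≈ 1792.485.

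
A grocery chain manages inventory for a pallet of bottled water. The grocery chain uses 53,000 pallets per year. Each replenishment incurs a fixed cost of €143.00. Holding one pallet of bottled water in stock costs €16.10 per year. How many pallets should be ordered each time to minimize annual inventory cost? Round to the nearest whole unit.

Q* ≈ 970 pallets

EOQ = √(2DS / H) = √(2 × 53,000 × 143 / 16.1).
= √(15,158,000 / 16.1) = √941,490.6832 ≈ 970.304.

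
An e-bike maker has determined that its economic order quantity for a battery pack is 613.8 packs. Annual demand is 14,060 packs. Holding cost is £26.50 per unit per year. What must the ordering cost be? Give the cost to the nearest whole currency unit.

S ≈ £355

Invert the EOQ relation Q*² = 2DS/H.
From Q* = √(2DS/H): S = Q*²H / (2D) = 613.8² × 26.5 / (2 × 14,060) = 355.0458.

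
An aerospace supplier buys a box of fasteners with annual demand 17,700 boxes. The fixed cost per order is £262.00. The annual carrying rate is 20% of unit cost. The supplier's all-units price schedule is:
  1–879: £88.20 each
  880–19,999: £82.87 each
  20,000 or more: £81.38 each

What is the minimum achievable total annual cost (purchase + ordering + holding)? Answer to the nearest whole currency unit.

TC* ≈ £1,479,361

Holding cost per unit per year at price C is H = 0.20·C.
For each price level, check whether its EOQ is feasible; otherwise the best quantity at that price is the breakpoint.
EOQ at £88.20 = 725.1 (feasible in tier 1): TC = 17,700×£88.20 + (17,700/725.1)×262 + (725.1/2)×0.20×£88.20 = £1,573,930.91.
EOQ at £82.87 = 748.1 < 880, so use break Q=880: TC = 17,700×£82.87 + (17,700/880.0)×262 + (880.0/2)×0.20×£82.87 = £1,479,361.33.
EOQ at £81.38 = 754.9 < 20000, so use break Q=20000: TC = 17,700×£81.38 + (17,700/20000.0)×262 + (20000.0/2)×0.20×£81.38 = £1,603,417.87.
Lowest total cost among the candidates is at Q = 880.0.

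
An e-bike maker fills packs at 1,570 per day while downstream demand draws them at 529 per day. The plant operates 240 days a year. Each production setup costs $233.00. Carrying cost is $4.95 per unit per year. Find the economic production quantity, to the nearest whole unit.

Annual demand D = 529 × 240 = 126,960.
Production build-up factor (1 − d/p) = 1 − 529/1,570 = 0.6631.
Q* = √(2DS / (H(1 − d/p))) = √(2 × 126,960 × 233 / (4.95 × 0.6631)).
= √(59,163,360 / 3.2821) ≈ 4245.690.

Q* ≈ 4,246 packs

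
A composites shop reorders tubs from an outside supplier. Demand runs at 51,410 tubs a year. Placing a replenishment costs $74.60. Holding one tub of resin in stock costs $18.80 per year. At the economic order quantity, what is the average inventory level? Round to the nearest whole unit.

The optimal lot size = √(2DS/H) = √(2 × 51,410 × 74.6 / 18.8) ≈ 638.75.
Average inventory = Q*/2 ≈ 638.75 / 2 = 319.374.

Average inventory ≈ 319 tubs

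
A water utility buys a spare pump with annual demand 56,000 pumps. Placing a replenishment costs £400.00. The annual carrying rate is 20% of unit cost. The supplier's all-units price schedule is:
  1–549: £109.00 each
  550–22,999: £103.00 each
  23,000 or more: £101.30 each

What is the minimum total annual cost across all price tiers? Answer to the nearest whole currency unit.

TC* ≈ £5,798,379

Holding cost per unit per year at price C is H = 0.20·C.
Candidates are each tier's EOQ (if it falls in that tier) and each price-break quantity.
Tier 1 (£109.00): EOQ = 1433.5 exceeds tier's upper bound 549, so this tier is dominated.
EOQ at £103.00 = 1474.7 (feasible in tier 2): TC = 56,000×£103.00 + (56,000/1474.7)×400 + (1474.7/2)×0.20×£103.00 = £5,798,378.94.
EOQ at £101.30 = 1487.0 < 23000, so use break Q=23000: TC = 56,000×£101.30 + (56,000/23000.0)×400 + (23000.0/2)×0.20×£101.30 = £5,906,763.91.
Lowest total cost among the candidates is at Q = 1474.7.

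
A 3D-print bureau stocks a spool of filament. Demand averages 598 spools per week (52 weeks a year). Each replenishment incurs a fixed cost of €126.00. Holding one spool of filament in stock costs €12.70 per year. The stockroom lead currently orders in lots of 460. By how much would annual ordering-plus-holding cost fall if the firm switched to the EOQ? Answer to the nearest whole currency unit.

Extra cost ≈ €1,463 per year

Annual demand D = 598 × 52 = 31,096.
EOQ = √(2DS/H) = √(2 × 31,096 × 126 / 12.7) ≈ 785.51.
Cost at Q* = (D/Q*)S + (Q*/2)H = √(2DSH) ≈ €9,975.95.
Cost at Q = 460: (31,096/460)×126 + (460/2)×12.7 = €8,517.60 + €2,921.00 = €11,438.60.
Excess = €11,438.60 − €9,975.95 = €1,462.65.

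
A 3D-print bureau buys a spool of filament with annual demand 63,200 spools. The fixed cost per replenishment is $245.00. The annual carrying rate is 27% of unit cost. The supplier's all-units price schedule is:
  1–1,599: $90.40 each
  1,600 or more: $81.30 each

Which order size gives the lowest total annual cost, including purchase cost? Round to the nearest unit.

Holding cost per unit per year at price C is H = 0.27·C.
Evaluate total cost at each tier's feasible EOQ or, if the EOQ is below the tier, at the tier's minimum quantity.
EOQ at $90.40 = 1126.4 (feasible in tier 1): TC = 63,200×$90.40 + (63,200/1126.4)×245 + (1126.4/2)×0.27×$90.40 = $5,740,773.03.
EOQ at $81.30 = 1187.8 < 1600, so use break Q=1600: TC = 63,200×$81.30 + (63,200/1600.0)×245 + (1600.0/2)×0.27×$81.30 = $5,165,398.30.
Lowest total cost is $5,165,398.30 at Q = 1600.0.

Q* ≈ 1,600 spools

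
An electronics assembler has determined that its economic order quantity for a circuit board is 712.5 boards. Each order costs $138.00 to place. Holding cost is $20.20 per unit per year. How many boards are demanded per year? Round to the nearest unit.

D ≈ 37,155 boards per year

The basic EOQ model gives Q* = √(2DS/H); rearrange for the unknown.
From Q* = √(2DS/H): D = Q*²H / (2S) = 712.5² × 20.2 / (2 × 138) = 37154.552.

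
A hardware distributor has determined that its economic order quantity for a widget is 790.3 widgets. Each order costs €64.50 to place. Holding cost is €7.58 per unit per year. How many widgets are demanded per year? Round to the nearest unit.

D ≈ 36,700 widgets per year

Invert the EOQ relation Q*² = 2DS/H.
From Q* = √(2DS/H): D = Q*²H / (2S) = 790.3² × 7.58 / (2 × 64.5) = 36699.780.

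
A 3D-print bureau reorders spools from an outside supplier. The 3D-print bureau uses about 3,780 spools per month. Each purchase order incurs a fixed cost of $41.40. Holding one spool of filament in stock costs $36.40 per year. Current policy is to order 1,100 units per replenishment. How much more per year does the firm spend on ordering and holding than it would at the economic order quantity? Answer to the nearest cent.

Extra cost ≈ $10,034.82 per year

Annual demand D = 3,780 × 12 = 45,360.
EOQ = √(2DS/H) = √(2 × 45,360 × 41.4 / 36.4) ≈ 321.22.
Cost at Q* = (D/Q*)S + (Q*/2)H = √(2DSH) ≈ $11,692.37.
Cost at Q = 1,100: (45,360/1,100)×41.4 + (1,100/2)×36.4 = $1,707.19 + $20,020.00 = $21,727.19.
Excess = $21,727.19 − $11,692.37 = $10,034.82.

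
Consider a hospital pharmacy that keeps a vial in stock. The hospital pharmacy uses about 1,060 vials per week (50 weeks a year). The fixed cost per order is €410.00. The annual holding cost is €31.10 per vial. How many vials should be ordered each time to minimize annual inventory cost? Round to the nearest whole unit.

Q* ≈ 1,182 vials

Annual demand D = 1,060 × 50 = 53,000.
EOQ = √(2DS / H) = √(2 × 53,000 × 410 / 31.1).
= √(43,460,000 / 31.1) = √1,397,427.6527 ≈ 1182.128.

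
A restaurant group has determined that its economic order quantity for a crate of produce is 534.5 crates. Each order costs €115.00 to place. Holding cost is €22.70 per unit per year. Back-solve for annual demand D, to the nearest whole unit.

Squaring Q* = √(2DS/H) gives Q*² = 2DS/H.
From Q* = √(2DS/H): D = Q*²H / (2S) = 534.5² × 22.7 / (2 × 115) = 28196.386.

D ≈ 28,196 crates per year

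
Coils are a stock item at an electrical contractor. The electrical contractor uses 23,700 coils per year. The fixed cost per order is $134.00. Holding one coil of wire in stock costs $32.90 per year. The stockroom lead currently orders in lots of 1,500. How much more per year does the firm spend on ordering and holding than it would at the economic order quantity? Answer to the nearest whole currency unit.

EOQ = √(2DS/H) = √(2 × 23,700 × 134 / 32.9) ≈ 439.38.
Cost at Q* = (D/Q*)S + (Q*/2)H = √(2DSH) ≈ $14,455.71.
Cost at Q = 1,500: (23,700/1,500)×134 + (1,500/2)×32.9 = $2,117.20 + $24,675.00 = $26,792.20.
Excess = $26,792.20 − $14,455.71 = $12,336.49.

Extra cost ≈ $12,336 per year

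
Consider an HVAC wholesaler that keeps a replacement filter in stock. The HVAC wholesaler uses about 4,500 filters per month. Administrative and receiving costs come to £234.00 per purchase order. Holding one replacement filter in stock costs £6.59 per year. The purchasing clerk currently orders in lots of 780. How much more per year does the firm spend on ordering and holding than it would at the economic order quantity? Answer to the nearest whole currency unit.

Annual demand D = 4,500 × 12 = 54,000.
EOQ = √(2DS/H) = √(2 × 54,000 × 234 / 6.59) ≈ 1958.29.
Cost at Q* = (D/Q*)S + (Q*/2)H = √(2DSH) ≈ £12,905.13.
Cost at Q = 780: (54,000/780)×234 + (780/2)×6.59 = £16,200.00 + £2,570.10 = £18,770.10.
Excess = £18,770.10 − £12,905.13 = £5,864.97.

Extra cost ≈ £5,865 per year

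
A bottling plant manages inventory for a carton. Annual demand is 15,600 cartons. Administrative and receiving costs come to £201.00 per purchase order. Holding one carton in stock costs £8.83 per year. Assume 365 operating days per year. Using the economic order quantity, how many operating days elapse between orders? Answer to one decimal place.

T ≈ 19.7 days

The optimal lot size = √(2DS/H) = √(2 × 15,600 × 201 / 8.83) ≈ 842.74.
Cycle time = Q*/D × 365 = 842.74 / 15,600 × 365 ≈ 19.718 days.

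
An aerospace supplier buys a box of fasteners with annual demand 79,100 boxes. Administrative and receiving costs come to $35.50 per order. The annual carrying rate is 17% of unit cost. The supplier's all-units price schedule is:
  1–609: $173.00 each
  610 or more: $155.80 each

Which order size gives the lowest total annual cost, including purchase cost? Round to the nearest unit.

Holding cost per unit per year at price C is H = 0.17·C.
For each price level, check whether its EOQ is feasible; otherwise the best quantity at that price is the breakpoint.
EOQ at $173.00 = 437.0 (feasible in tier 1): TC = 79,100×$173.00 + (79,100/437.0)×35.5 + (437.0/2)×0.17×$173.00 = $13,697,151.83.
EOQ at $155.80 = 460.5 < 610, so use break Q=610: TC = 79,100×$155.80 + (79,100/610.0)×35.5 + (610.0/2)×0.17×$155.80 = $12,336,461.59.
Lowest total cost is $12,336,461.59 at Q = 610.0.

Q* ≈ 610 boxes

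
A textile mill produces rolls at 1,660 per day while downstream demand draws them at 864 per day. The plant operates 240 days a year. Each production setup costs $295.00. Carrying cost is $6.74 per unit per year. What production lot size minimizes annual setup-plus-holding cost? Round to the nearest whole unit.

Annual demand D = 864 × 240 = 207,360.
Production build-up factor (1 − d/p) = 1 − 864/1,660 = 0.4795.
Q* = √(2DS / (H(1 − d/p))) = √(2 × 207,360 × 295 / (6.74 × 0.4795)).
= √(122,342,400 / 3.232) ≈ 6152.563.

Q* ≈ 6,153 rolls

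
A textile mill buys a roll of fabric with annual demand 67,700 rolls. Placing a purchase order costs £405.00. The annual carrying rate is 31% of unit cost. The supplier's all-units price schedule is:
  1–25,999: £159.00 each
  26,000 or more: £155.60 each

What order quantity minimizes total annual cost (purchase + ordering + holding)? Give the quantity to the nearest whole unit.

Holding cost per unit per year at price C is H = 0.31·C.
Candidates are each tier's EOQ (if it falls in that tier) and each price-break quantity.
EOQ at £159.00 = 1054.8 (feasible in tier 1): TC = 67,700×£159.00 + (67,700/1054.8)×405 + (1054.8/2)×0.31×£159.00 = £10,816,289.57.
EOQ at £155.60 = 1066.2 < 26000, so use break Q=26000: TC = 67,700×£155.60 + (67,700/26000.0)×405 + (26000.0/2)×0.31×£155.60 = £11,162,242.56.
Lowest total cost is £10,816,289.57 at Q = 1054.8.

Q* ≈ 1,055 rolls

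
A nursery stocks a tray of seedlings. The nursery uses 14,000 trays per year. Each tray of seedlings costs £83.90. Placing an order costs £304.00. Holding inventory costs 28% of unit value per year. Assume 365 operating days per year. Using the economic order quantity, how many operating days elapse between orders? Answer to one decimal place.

T ≈ 15.7 days

Holding cost H = 0.28 × £83.90 = £23.4920 per unit per year.
EOQ = √(2DS/H) = √(2 × 14,000 × 304 / 23.492) ≈ 601.94.
Cycle time = Q*/D × 365 = 601.94 / 14,000 × 365 ≈ 15.694 days.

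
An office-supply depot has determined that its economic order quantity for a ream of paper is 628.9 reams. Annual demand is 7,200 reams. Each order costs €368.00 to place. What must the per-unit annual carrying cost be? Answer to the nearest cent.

Invert the EOQ relation Q*² = 2DS/H.
From Q* = √(2DS/H): H = 2DS / Q*² = 2 × 7,200 × 368 / 628.9² = 13.3982.

H ≈ €13.40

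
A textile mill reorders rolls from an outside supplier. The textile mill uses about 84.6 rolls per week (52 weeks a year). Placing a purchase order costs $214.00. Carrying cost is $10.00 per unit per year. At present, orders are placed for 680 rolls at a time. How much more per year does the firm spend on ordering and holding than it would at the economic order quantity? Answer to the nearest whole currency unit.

Extra cost ≈ $445 per year

Annual demand D = 84.6 × 52 = 4,399.2.
EOQ = √(2DS/H) = √(2 × 4,399.2 × 214 / 10) ≈ 433.92.
Cost at Q* = (D/Q*)S + (Q*/2)H = √(2DSH) ≈ $4,339.19.
Cost at Q = 680: (4,399.2/680)×214 + (680/2)×10 = $1,384.45 + $3,400.00 = $4,784.45.
Excess = $4,784.45 − $4,339.19 = $445.26.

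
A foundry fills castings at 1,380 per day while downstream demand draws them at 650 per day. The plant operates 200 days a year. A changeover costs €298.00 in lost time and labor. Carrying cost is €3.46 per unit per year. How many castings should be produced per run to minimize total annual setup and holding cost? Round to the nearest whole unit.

Annual demand D = 650 × 200 = 130,000.
Production build-up factor (1 − d/p) = 1 − 650/1,380 = 0.5290.
Q* = √(2DS / (H(1 − d/p))) = √(2 × 130,000 × 298 / (3.46 × 0.5290)).
= √(77,480,000 / 1.8303) ≈ 6506.312.

Q* ≈ 6,506 castings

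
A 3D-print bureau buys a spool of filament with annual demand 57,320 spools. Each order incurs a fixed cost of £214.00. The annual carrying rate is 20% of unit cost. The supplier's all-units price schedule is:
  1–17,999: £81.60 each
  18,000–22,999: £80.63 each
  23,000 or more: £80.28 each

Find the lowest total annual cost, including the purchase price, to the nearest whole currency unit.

Holding cost per unit per year at price C is H = 0.20·C.
Evaluate total cost at each tier's feasible EOQ or, if the EOQ is below the tier, at the tier's minimum quantity.
EOQ at £81.60 = 1226.1 (feasible in tier 1): TC = 57,320×£81.60 + (57,320/1226.1)×214 + (1226.1/2)×0.20×£81.60 = £4,697,321.45.
EOQ at £80.63 = 1233.4 < 18000, so use break Q=18000: TC = 57,320×£80.63 + (57,320/18000.0)×214 + (18000.0/2)×0.20×£80.63 = £4,767,527.07.
EOQ at £80.28 = 1236.1 < 23000, so use break Q=23000: TC = 57,320×£80.28 + (57,320/23000.0)×214 + (23000.0/2)×0.20×£80.28 = £4,786,826.93.
Lowest total cost among the candidates is at Q = 1226.1.

TC* ≈ £4,697,321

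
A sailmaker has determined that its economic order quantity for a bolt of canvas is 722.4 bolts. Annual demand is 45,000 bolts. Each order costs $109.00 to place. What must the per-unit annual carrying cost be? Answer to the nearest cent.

The basic EOQ model gives Q* = √(2DS/H); rearrange for the unknown.
From Q* = √(2DS/H): H = 2DS / Q*² = 2 × 45,000 × 109 / 722.4² = 18.7981.

H ≈ $18.80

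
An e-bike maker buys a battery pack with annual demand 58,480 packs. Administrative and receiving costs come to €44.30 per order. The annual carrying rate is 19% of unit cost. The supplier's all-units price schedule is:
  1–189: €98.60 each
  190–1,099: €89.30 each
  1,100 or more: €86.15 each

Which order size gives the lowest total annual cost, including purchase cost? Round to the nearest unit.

Holding cost per unit per year at price C is H = 0.19·C.
Evaluate total cost at each tier's feasible EOQ or, if the EOQ is below the tier, at the tier's minimum quantity.
Tier 1 (€98.60): EOQ = 525.9 exceeds tier's upper bound 189, so this tier is dominated.
EOQ at €89.30 = 552.6 (feasible in tier 2): TC = 58,480×€89.30 + (58,480/552.6)×44.3 + (552.6/2)×0.19×€89.30 = €5,231,640.12.
EOQ at €86.15 = 562.6 < 1100, so use break Q=1100: TC = 58,480×€86.15 + (58,480/1100.0)×44.3 + (1100.0/2)×0.19×€86.15 = €5,049,409.82.
Lowest total cost is €5,049,409.82 at Q = 1100.0.

Q* ≈ 1,100 packs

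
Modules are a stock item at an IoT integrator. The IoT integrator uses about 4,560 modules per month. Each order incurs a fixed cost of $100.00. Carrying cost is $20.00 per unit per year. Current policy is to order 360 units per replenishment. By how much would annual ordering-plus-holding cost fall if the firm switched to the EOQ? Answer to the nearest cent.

Annual demand D = 4,560 × 12 = 54,720.
EOQ = √(2DS/H) = √(2 × 54,720 × 100 / 20) ≈ 739.73.
Cost at Q* = (D/Q*)S + (Q*/2)H = √(2DSH) ≈ $14,794.59.
Cost at Q = 360: (54,720/360)×100 + (360/2)×20 = $15,200.00 + $3,600.00 = $18,800.00.
Excess = $18,800.00 − $14,794.59 = $4,005.41.

Extra cost ≈ $4,005.41 per year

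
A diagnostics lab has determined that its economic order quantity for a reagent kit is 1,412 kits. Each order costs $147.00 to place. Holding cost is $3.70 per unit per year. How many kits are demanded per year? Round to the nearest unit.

Invert the EOQ relation Q*² = 2DS/H.
From Q* = √(2DS/H): D = Q*²H / (2S) = 1,412² × 3.7 / (2 × 147) = 25091.336.

D ≈ 25,091 kits per year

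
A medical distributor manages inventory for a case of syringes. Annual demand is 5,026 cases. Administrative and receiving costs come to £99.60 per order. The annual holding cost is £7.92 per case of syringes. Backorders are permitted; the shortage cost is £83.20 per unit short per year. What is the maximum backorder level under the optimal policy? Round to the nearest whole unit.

With planned backorders, Q* = √(2DS/H) · √((H+B)/B).
√(2DS/H) = √(2 × 5,026 × 99.6 / 7.92) = 355.544.
√((H+B)/B) = √((7.92+83.2)/83.2) = 1.0465.
Q* ≈ 372.082.
S* = Q* · H/(H+B) = 372.082 × 7.92/91.12 ≈ 32.341.

S* ≈ 32 cases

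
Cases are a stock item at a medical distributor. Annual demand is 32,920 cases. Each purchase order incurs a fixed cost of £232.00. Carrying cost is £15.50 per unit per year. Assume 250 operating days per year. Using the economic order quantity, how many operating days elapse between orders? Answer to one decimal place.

T ≈ 7.5 days

Q* = √(2DS/H) = √(2 × 32,920 × 232 / 15.5) ≈ 992.71.
Cycle time = Q*/D × 250 = 992.71 / 32,920 × 250 ≈ 7.539 days.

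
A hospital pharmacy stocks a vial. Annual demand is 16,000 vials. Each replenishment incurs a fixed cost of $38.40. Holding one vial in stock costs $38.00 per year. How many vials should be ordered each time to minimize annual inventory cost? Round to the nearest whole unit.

EOQ = √(2DS / H) = √(2 × 16,000 × 38.4 / 38).
= √(1,228,800 / 38) = √32,336.8421 ≈ 179.824.

Q* ≈ 180 vials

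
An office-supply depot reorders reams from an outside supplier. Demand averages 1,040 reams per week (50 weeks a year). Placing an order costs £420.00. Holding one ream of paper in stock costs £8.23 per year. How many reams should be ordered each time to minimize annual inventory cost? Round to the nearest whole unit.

Annual demand D = 1,040 × 50 = 52,000.
EOQ = √(2DS / H) = √(2 × 52,000 × 420 / 8.23).
= √(43,680,000 / 8.23) = √5,307,411.9077 ≈ 2303.782.

Q* ≈ 2,304 reams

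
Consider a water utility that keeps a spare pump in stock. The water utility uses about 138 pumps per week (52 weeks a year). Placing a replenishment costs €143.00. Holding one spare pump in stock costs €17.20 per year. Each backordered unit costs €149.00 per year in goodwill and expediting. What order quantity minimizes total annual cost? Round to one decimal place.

Annual demand D = 138 × 52 = 7,176.
With planned backorders, Q* = √(2DS/H) · √((H+B)/B).
√(2DS/H) = √(2 × 7,176 × 143 / 17.2) = 345.430.
√((H+B)/B) = √((17.2+149)/149) = 1.0561.
Q* ≈ 364.823.

Q* ≈ 364.8 pumps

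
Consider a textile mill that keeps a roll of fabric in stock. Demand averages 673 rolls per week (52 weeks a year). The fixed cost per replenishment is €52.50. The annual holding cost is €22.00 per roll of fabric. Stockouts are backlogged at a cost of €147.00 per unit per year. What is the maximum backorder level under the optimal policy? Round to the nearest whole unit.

Annual demand D = 673 × 52 = 34,996.
With planned backorders, Q* = √(2DS/H) · √((H+B)/B).
√(2DS/H) = √(2 × 34,996 × 52.5 / 22) = 408.689.
√((H+B)/B) = √((22+147)/147) = 1.0722.
Q* ≈ 438.205.
S* = Q* · H/(H+B) = 438.205 × 22/169 ≈ 57.044.

S* ≈ 57 rolls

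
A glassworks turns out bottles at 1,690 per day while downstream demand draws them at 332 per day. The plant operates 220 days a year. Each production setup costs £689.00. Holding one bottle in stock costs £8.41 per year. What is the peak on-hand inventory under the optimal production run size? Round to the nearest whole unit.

Annual demand D = 332 × 220 = 73,040.
Production build-up factor (1 − d/p) = 1 − 332/1,690 = 0.8036.
Q* = √(2DS / (H(1 − d/p))) = √(2 × 73,040 × 689 / (8.41 × 0.8036)).
= √(100,649,120 / 6.7579) ≈ 3859.228.
Maximum inventory = Q*(1 − d/p) = 3859.228 × 0.8036 ≈ 3101.084.

I_max ≈ 3,101 bottles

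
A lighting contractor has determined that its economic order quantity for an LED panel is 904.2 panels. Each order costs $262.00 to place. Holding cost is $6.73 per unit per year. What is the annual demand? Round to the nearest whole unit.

Invert the EOQ relation Q*² = 2DS/H.
From Q* = √(2DS/H): D = Q*²H / (2S) = 904.2² × 6.73 / (2 × 262) = 10500.568.

D ≈ 10,501 panels per year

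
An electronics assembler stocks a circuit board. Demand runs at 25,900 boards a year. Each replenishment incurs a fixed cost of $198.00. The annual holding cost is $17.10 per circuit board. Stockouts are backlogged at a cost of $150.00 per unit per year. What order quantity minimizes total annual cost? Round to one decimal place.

Q* ≈ 817.4 boards

With planned backorders, Q* = √(2DS/H) · √((H+B)/B).
√(2DS/H) = √(2 × 25,900 × 198 / 17.1) = 774.461.
√((H+B)/B) = √((17.1+150)/150) = 1.0555.
Q* ≈ 817.414.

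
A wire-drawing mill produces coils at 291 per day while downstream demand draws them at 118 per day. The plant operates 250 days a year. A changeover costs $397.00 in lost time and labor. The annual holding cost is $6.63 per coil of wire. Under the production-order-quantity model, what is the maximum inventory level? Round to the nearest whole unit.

I_max ≈ 1,449 coils

Annual demand D = 118 × 250 = 29,500.
Production build-up factor (1 − d/p) = 1 − 118/291 = 0.5945.
Q* = √(2DS / (H(1 − d/p))) = √(2 × 29,500 × 397 / (6.63 × 0.5945)).
= √(23,423,000 / 3.9415) ≈ 2437.743.
Maximum inventory = Q*(1 − d/p) = 2437.743 × 0.5945 ≈ 1449.242.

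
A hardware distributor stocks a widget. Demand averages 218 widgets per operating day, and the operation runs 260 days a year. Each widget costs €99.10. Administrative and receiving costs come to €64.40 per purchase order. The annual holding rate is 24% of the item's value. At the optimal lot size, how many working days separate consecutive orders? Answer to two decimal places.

T ≈ 2.54 days

Annual demand D = 218 × 260 = 56,680.
Holding cost H = 0.24 × €99.10 = €23.7840 per unit per year.
EOQ = √(2DS/H) = √(2 × 56,680 × 64.4 / 23.784) ≈ 554.03.
Cycle time = Q*/D × 260 = 554.03 / 56,680 × 260 ≈ 2.541 days.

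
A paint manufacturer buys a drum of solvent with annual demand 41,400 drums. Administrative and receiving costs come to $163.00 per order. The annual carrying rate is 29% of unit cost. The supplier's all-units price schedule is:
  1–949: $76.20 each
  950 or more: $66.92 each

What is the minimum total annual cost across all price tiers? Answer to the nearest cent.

TC* ≈ $2,786,809.60

Holding cost per unit per year at price C is H = 0.29·C.
Evaluate total cost at each tier's feasible EOQ or, if the EOQ is below the tier, at the tier's minimum quantity.
EOQ at $76.20 = 781.5 (feasible in tier 1): TC = 41,400×$76.20 + (41,400/781.5)×163 + (781.5/2)×0.29×$76.20 = $3,171,949.73.
EOQ at $66.92 = 833.9 < 950, so use break Q=950: TC = 41,400×$66.92 + (41,400/950.0)×163 + (950.0/2)×0.29×$66.92 = $2,786,809.60.
Lowest total cost among the candidates is at Q = 950.0.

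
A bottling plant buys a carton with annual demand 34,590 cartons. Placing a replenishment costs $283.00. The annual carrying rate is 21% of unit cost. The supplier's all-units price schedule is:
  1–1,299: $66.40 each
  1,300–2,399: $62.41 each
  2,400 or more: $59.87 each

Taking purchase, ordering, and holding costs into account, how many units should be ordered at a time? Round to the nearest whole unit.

Q* ≈ 2,400 cartons

Holding cost per unit per year at price C is H = 0.21·C.
Candidates are each tier's EOQ (if it falls in that tier) and each price-break quantity.
EOQ at $66.40 = 1184.9 (feasible in tier 1): TC = 34,590×$66.40 + (34,590/1184.9)×283 + (1184.9/2)×0.21×$66.40 = $2,313,298.55.
EOQ at $62.41 = 1222.2 < 1300, so use break Q=1300: TC = 34,590×$62.41 + (34,590/1300.0)×283 + (1300.0/2)×0.21×$62.41 = $2,174,810.84.
EOQ at $59.87 = 1247.9 < 2400, so use break Q=2400: TC = 34,590×$59.87 + (34,590/2400.0)×283 + (2400.0/2)×0.21×$59.87 = $2,090,069.28.
Lowest total cost is $2,090,069.28 at Q = 2400.0.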